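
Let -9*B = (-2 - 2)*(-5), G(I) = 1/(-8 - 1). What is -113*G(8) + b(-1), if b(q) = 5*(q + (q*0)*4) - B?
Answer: 88/9 ≈ 9.7778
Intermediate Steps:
G(I) = -1/9 (G(I) = 1/(-9) = -1/9)
B = -20/9 (B = -(-2 - 2)*(-5)/9 = -(-4)*(-5)/9 = -1/9*20 = -20/9 ≈ -2.2222)
b(q) = 20/9 + 5*q (b(q) = 5*(q + (q*0)*4) - 1*(-20/9) = 5*(q + 0*4) + 20/9 = 5*(q + 0) + 20/9 = 5*q + 20/9 = 20/9 + 5*q)
-113*G(8) + b(-1) = -113*(-1/9) + (20/9 + 5*(-1)) = 113/9 + (20/9 - 5) = 113/9 - 25/9 = 88/9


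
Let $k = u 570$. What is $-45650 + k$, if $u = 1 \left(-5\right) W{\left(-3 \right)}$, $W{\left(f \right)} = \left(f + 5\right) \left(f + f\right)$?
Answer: $-11450$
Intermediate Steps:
$W{\left(f \right)} = 2 f \left(5 + f\right)$ ($W{\left(f \right)} = \left(5 + f\right) 2 f = 2 f \left(5 + f\right)$)
$u = 60$ ($u = 1 \left(-5\right) 2 \left(-3\right) \left(5 - 3\right) = - 5 \cdot 2 \left(-3\right) 2 = \left(-5\right) \left(-12\right) = 60$)
$k = 34200$ ($k = 60 \cdot 570 = 34200$)
$-45650 + k = -45650 + 34200 = -11450$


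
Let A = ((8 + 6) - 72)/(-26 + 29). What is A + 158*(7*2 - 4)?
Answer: 4682/3 ≈ 1560.7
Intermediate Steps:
A = -58/3 (A = (14 - 72)/3 = -58*⅓ = -58/3 ≈ -19.333)
A + 158*(7*2 - 4) = -58/3 + 158*(7*2 - 4) = -58/3 + 158*(14 - 4) = -58/3 + 158*10 = -58/3 + 1580 = 4682/3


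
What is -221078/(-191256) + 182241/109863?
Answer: 28083085/9977188 ≈ 2.8147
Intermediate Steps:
-221078/(-191256) + 182241/109863 = -221078*(-1/191256) + 182241*(1/109863) = 8503/7356 + 20249/12207 = 28083085/9977188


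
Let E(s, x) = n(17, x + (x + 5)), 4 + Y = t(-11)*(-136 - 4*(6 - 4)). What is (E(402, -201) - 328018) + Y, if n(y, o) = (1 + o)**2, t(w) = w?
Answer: -169622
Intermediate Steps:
Y = 1580 (Y = -4 - 11*(-136 - 4*(6 - 4)) = -4 - 11*(-136 - 4*2) = -4 - 11*(-136 - 8) = -4 - 11*(-144) = -4 + 1584 = 1580)
E(s, x) = (6 + 2*x)**2 (E(s, x) = (1 + (x + (x + 5)))**2 = (1 + (x + (5 + x)))**2 = (1 + (5 + 2*x))**2 = (6 + 2*x)**2)
(E(402, -201) - 328018) + Y = (4*(3 - 201)**2 - 328018) + 1580 = (4*(-198)**2 - 328018) + 1580 = (4*39204 - 328018) + 1580 = (156816 - 328018) + 1580 = -171202 + 1580 = -169622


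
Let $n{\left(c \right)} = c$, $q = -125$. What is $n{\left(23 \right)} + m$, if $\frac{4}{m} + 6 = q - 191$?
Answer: $\frac{3701}{161} \approx 22.988$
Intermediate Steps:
$m = - \frac{2}{161}$ ($m = \frac{4}{-6 - 316} = \frac{4}{-322} = 4 \left(- \frac{1}{322}\right) = - \frac{2}{161} \approx -0.012422$)
$n{\left(23 \right)} + m = 23 - \frac{2}{161} = \frac{3701}{161}$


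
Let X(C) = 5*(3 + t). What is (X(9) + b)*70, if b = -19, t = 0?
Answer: -280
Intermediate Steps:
X(C) = 15 (X(C) = 5*(3 + 0) = 5*3 = 15)
(X(9) + b)*70 = (15 - 19)*70 = -4*70 = -280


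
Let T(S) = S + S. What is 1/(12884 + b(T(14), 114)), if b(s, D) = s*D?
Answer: 1/16076 ≈ 6.2205e-5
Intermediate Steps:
T(S) = 2*S
b(s, D) = D*s
1/(12884 + b(T(14), 114)) = 1/(12884 + 114*(2*14)) = 1/(12884 + 114*28) = 1/(12884 + 3192) = 1/16076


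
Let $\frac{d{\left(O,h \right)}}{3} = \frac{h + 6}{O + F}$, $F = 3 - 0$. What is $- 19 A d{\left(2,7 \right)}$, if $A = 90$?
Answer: $-13338$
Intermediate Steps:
$F = 3$ ($F = 3 + 0 = 3$)
$d{\left(O,h \right)} = \frac{3 \left(6 + h\right)}{3 + O}$ ($d{\left(O,h \right)} = 3 \frac{h + 6}{O + 3} = 3 \frac{6 + h}{3 + O} = \frac{3 \left(6 + h\right)}{3 + O}$)
$- 19 A d{\left(2,7 \right)} = \left(-19\right) 90 \frac{3 \left(6 + 7\right)}{3 + 2} = - 1710 \cdot 3 \cdot \frac{1}{5} \cdot 13 = \left(-1710\right) \frac{39}{5} = -13338$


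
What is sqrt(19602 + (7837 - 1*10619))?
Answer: 58*sqrt(5) ≈ 129.69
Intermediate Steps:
sqrt(19602 + (7837 - 1*10619)) = sqrt(19602 + (7837 - 10619)) = sqrt(19602 - 2782) = sqrt(16820) = 58*sqrt(5)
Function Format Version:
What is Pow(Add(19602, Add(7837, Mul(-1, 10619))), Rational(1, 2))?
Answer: Mul(58, Pow(5, Rational(1, 2))) ≈ 129.69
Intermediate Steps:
Pow(Add(19602, Add(7837, Mul(-1, 10619))), Rational(1, 2)) = Pow(Add(19602, Add(7837, -10619)), Rational(1, 2)) = Pow(Add(19602, -2782), Rational(1, 2)) = Pow(16820, Rational(1, 2)) = Mul(58, Pow(5, Rational(1, 2)))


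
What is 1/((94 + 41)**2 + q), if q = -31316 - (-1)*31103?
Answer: 1/18012 ≈ 5.5519e-5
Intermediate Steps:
q = -213 (q = -31316 - 1*(-31103) = -31316 + 31103 = -213)
1/((94 + 41)**2 + q) = 1/((94 + 41)**2 - 213) = 1/(135**2 - 213) = 1/(18225 - 213) = 1/18012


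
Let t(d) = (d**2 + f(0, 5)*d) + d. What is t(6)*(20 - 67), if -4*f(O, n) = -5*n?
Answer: -7473/2 ≈ -3736.5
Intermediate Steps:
f(O, n) = 5*n/4 (f(O, n) = -(-5)*n/4 = 5*n/4)
t(d) = d**2 + 29*d/4 (t(d) = (d**2 + ((5/4)*5)*d) + d = (d**2 + 25*d/4) + d = d**2 + 29*d/4)
t(6)*(20 - 67) = ((1/4)*6*(29 + 4*6))*(20 - 67) = ((1/4)*6*(29 + 24))*(-47) = ((1/4)*6*53)*(-47) = (159/2)*(-47) = -7473/2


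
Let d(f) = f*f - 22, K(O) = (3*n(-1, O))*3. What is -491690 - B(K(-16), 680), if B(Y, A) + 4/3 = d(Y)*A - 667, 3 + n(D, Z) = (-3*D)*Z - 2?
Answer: -465587345/3 ≈ -1.5520e+8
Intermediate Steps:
n(D, Z) = -5 - 3*D*Z (n(D, Z) = -3 + ((-3*D)*Z - 2) = -3 + (-3*D*Z - 2) = -3 + (-2 - 3*D*Z) = -5 - 3*D*Z)
K(O) = -45 + 27*O (K(O) = (3*(-5 - 3*(-1)*O))*3 = (3*(-5 + 3*O))*3 = (-15 + 9*O)*3 = -45 + 27*O)
d(f) = -22 + f² (d(f) = f² - 22 = -22 + f²)
B(Y, A) = -2005/3 + A*(-22 + Y²) (B(Y, A) = -4/3 + ((-22 + Y²)*A - 667) = -4/3 + (A*(-22 + Y²) - 667) = -4/3 + (-667 + A*(-22 + Y²)) = -2005/3 + A*(-22 + Y²))
-491690 - B(K(-16), 680) = -491690 - (-2005/3 + 680*(-22 + (-45 + 27*(-16))²)) = -491690 - (-2005/3 + 680*(-22 + (-45 - 432)²)) = -491690 - (-2005/3 + 680*(-22 + (-477)²)) = -491690 - (-2005/3 + 680*(-22 + 227529)) = -491690 - (-2005/3 + 680*227507) = -491690 - (-2005/3 + 154704760) = -491690 - 1*464112275/3 = -491690 - 464112275/3 = -465587345/3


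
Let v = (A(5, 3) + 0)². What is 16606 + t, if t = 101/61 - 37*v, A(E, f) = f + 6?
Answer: 830250/61 ≈ 13611.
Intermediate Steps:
A(E, f) = 6 + f
v = 81 (v = ((6 + 3) + 0)² = (9 + 0)² = 9² = 81)
t = -182716/61 (t = 101/61 - 37*81 = 101*(1/61) - 2997 = 101/61 - 2997 = -182716/61 ≈ -2995.3)
16606 + t = 16606 - 182716/61 = 830250/61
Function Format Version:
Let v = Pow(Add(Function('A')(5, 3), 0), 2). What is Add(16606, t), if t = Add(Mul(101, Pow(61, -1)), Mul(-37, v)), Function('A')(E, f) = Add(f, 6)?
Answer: Rational(830250, 61) ≈ 13611.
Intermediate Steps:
Function('A')(E, f) = Add(6, f)
v = 81 (v = Pow(Add(Add(6, 3), 0), 2) = Pow(Add(9, 0), 2) = Pow(9, 2) = 81)
t = Rational(-182716, 61) (t = Add(Mul(101, Pow(61, -1)), Mul(-37, 81)) = Add(Mul(101, Rational(1, 61)), -2997) = Add(Rational(101, 61), -2997) = Rational(-182716, 61) ≈ -2995.3)
Add(16606, t) = Add(16606, Rational(-182716, 61)) = Rational(830250, 61)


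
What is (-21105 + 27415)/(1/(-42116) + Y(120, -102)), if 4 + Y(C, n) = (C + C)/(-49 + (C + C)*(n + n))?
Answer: -2604847561528/1653281805 ≈ -1575.6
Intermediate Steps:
Y(C, n) = -4 + 2*C/(-49 + 4*C*n) (Y(C, n) = -4 + (C + C)/(-49 + (C + C)*(n + n)) = -4 + (2*C)/(-49 + (2*C)*(2*n)) = -4 + (2*C)/(-49 + 4*C*n) = -4 + 2*C/(-49 + 4*C*n))
(-21105 + 27415)/(1/(-42116) + Y(120, -102)) = (-21105 + 27415)/(1/(-42116) + 2*(98 + 120 - 8*120*(-102))/(-49 + 4*120*(-102))) = 6310/(-1/42116 + 2*(98 + 120 + 97920)/(-49 - 48960)) = 6310/(-1/42116 + 2*98138/(-49009)) = 6310/(-1/42116 + 2*(-1/49009)*98138) = 6310/(-1/42116 - 196276/49009) = 6310/(-8266409025/2064063044) = 6310*(-2064063044/8266409025) = -2604847561528/1653281805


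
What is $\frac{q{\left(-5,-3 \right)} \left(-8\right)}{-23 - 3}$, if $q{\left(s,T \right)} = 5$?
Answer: $\frac{20}{13} \approx 1.5385$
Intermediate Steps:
$\frac{q{\left(-5,-3 \right)} \left(-8\right)}{-23 - 3} = \frac{5 \left(-8\right)}{-23 - 3} = - \frac{40}{-26} = \left(-40\right) \left(- \frac{1}{26}\right) = \frac{20}{13}$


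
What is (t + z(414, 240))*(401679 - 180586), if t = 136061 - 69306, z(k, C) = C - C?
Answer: 14759063215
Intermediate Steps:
z(k, C) = 0
t = 66755
(t + z(414, 240))*(401679 - 180586) = (66755 + 0)*(401679 - 180586) = 66755*221093 = 14759063215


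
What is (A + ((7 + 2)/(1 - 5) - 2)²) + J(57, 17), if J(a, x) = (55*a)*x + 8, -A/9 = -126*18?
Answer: 1179729/16 ≈ 73733.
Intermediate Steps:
A = 20412 (A = -(-1134)*18 = -9*(-2268) = 20412)
J(a, x) = 8 + 55*a*x (J(a, x) = 55*a*x + 8 = 8 + 55*a*x)
(A + ((7 + 2)/(1 - 5) - 2)²) + J(57, 17) = (20412 + ((7 + 2)/(1 - 5) - 2)²) + (8 + 55*57*17) = (20412 + (9/(-4) - 2)²) + (8 + 53295) = (20412 + (9*(-¼) - 2)²) + 53303 = (20412 + (-9/4 - 2)²) + 53303 = (20412 + (-17/4)²) + 53303 = (20412 + 289/16) + 53303 = 326881/16 + 53303 = 1179729/16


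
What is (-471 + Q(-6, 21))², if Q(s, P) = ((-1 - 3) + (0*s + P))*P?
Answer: 12996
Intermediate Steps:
Q(s, P) = P*(-4 + P) (Q(s, P) = (-4 + (0 + P))*P = (-4 + P)*P = P*(-4 + P))
(-471 + Q(-6, 21))² = (-471 + 21*(-4 + 21))² = (-471 + 21*17)² = (-471 + 357)² = (-114)² = 12996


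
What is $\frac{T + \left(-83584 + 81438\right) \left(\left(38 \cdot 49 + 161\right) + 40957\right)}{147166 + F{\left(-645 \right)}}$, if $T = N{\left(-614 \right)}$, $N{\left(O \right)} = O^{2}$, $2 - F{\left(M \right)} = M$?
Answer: $- \frac{91858084}{147813} \approx -621.45$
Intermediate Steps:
$F{\left(M \right)} = 2 - M$
$T = 376996$ ($T = \left(-614\right)^{2} = 376996$)
$\frac{T + \left(-83584 + 81438\right) \left(\left(38 \cdot 49 + 161\right) + 40957\right)}{147166 + F{\left(-645 \right)}} = \frac{376996 + \left(-83584 + 81438\right) \left(\left(38 \cdot 49 + 161\right) + 40957\right)}{147166 + \left(2 - -645\right)} = \frac{376996 - 2146 \left(\left(1862 + 161\right) + 40957\right)}{147166 + \left(2 + 645\right)} = \frac{376996 - 2146 \left(2023 + 40957\right)}{147166 + 647} = \frac{376996 - 92235080}{147813} = \left(376996 - 92235080\right) \frac{1}{147813} = \left(-91858084\right) \frac{1}{147813} = - \frac{91858084}{147813}$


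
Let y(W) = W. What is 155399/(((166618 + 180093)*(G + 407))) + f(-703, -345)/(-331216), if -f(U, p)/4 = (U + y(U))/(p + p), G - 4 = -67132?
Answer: 11823089670973/660846477097536780 ≈ 1.7891e-5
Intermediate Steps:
G = -67128 (G = 4 - 67132 = -67128)
f(U, p) = -4*U/p (f(U, p) = -4*(U + U)/(p + p) = -4*2*U/(2*p) = -4*2*U*1/(2*p) = -4*U/p)
155399/(((166618 + 180093)*(G + 407))) + f(-703, -345)/(-331216) = 155399/(((166618 + 180093)*(-67128 + 407))) - 4*(-703)/(-345)/(-331216) = 155399/((346711*(-66721))) - 4*(-703)*(-1/345)*(-1/331216) = 155399/(-23132904631) - 2812/345*(-1/331216) = 155399*(-1/23132904631) + 703/28567380 = -155399/23132904631 + 703/28567380 = 11823089670973/660846477097536780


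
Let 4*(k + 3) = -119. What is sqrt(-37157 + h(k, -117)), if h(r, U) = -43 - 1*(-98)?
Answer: I*sqrt(37102) ≈ 192.62*I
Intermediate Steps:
k = -131/4 (k = -3 + (1/4)*(-119) = -3 - 119/4 = -131/4 ≈ -32.750)
h(r, U) = 55 (h(r, U) = -43 + 98 = 55)
sqrt(-37157 + h(k, -117)) = sqrt(-37157 + 55) = sqrt(-37102) = I*sqrt(37102)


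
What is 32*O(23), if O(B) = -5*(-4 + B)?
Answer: -3040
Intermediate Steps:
O(B) = 20 - 5*B
32*O(23) = 32*(20 - 5*23) = 32*(20 - 115) = 32*(-95) = -3040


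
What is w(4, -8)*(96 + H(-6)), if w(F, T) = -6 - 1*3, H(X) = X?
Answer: -810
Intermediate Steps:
w(F, T) = -9 (w(F, T) = -6 - 3 = -9)
w(4, -8)*(96 + H(-6)) = -9*(96 - 6) = -9*90 = -810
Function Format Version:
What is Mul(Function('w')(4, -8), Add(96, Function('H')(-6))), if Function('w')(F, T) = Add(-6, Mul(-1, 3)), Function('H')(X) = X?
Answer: -810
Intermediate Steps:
Function('w')(F, T) = -9 (Function('w')(F, T) = Add(-6, -3) = -9)
Mul(Function('w')(4, -8), Add(96, Function('H')(-6))) = Mul(-9, Add(96, -6)) = Mul(-9, 90) = -810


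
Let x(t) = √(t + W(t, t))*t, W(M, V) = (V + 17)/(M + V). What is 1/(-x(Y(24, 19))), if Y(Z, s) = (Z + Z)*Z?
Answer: -√2655377/63729048 ≈ -2.5570e-5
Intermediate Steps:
W(M, V) = (17 + V)/(M + V)
Y(Z, s) = 2*Z² (Y(Z, s) = (2*Z)*Z = 2*Z²)
x(t) = t*√(t + (17 + t)/(2*t)) (x(t) = √(t + (17 + t)/(t + t))*t = √(t + (17 + t)/((2*t)))*t = √(t + (1/(2*t))*(17 + t))*t = √(t + (17 + t)/(2*t))*t = t*√(t + (17 + t)/(2*t)))
1/(-x(Y(24, 19))) = 1/(-2*24²*√(2 + 4*(2*24²) + 34/((2*24²)))/2) = 1/(-2*576*√(2 + 4*(2*576) + 34/((2*576)))/2) = 1/(-1152*√(2 + 4*1152 + 34/1152)/2) = 1/(-1152*√(2 + 4608 + 34*(1/1152))/2) = 1/(-1152*√(2 + 4608 + 17/576)/2) = 1/(-1152*√(2655377/576)/2) = 1/(-1152*√2655377/24/2) = 1/(-24*√2655377) = -√2655377/63729048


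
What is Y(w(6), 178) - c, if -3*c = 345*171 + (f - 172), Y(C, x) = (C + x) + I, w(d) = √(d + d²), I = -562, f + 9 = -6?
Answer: 57656/3 + √42 ≈ 19225.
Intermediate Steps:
f = -15 (f = -9 - 6 = -15)
Y(C, x) = -562 + C + x (Y(C, x) = (C + x) - 562 = -562 + C + x)
c = -58808/3 (c = -(345*171 + (-15 - 172))/3 = -(58995 - 187)/3 = -⅓*58808 = -58808/3 ≈ -19603.)
Y(w(6), 178) - c = (-562 + √(6*(1 + 6)) + 178) - 1*(-58808/3) = (-562 + √(6*7) + 178) + 58808/3 = (-562 + √42 + 178) + 58808/3 = (-384 + √42) + 58808/3 = 57656/3 + √42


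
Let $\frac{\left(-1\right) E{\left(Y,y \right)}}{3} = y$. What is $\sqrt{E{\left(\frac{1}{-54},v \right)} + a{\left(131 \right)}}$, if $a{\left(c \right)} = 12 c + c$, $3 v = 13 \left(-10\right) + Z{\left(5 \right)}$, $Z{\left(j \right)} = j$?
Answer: $2 \sqrt{457} \approx 42.755$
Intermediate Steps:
$v = - \frac{125}{3}$ ($v = \frac{13 \left(-10\right) + 5}{3} = \frac{-130 + 5}{3} = \frac{1}{3} \left(-125\right) = - \frac{125}{3} \approx -41.667$)
$E{\left(Y,y \right)} = - 3 y$
$a{\left(c \right)} = 13 c$
$\sqrt{E{\left(\frac{1}{-54},v \right)} + a{\left(131 \right)}} = \sqrt{\left(-3\right) \left(- \frac{125}{3}\right) + 13 \cdot 131} = \sqrt{125 + 1703} = \sqrt{1828} = 2 \sqrt{457}$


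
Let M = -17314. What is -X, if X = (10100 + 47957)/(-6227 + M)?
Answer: 58057/23541 ≈ 2.4662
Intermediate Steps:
X = -58057/23541 (X = (10100 + 47957)/(-6227 - 17314) = 58057/(-23541) = 58057*(-1/23541) = -58057/23541 ≈ -2.4662)
-X = -1*(-58057/23541) = 58057/23541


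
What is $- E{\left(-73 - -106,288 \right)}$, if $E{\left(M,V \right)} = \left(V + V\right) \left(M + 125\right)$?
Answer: $-91008$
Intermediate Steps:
$E{\left(M,V \right)} = 2 V \left(125 + M\right)$
$- E{\left(-73 - -106,288 \right)} = - 2 \cdot 288 \left(125 - -33\right) = - 2 \cdot 288 \left(125 + \left(-73 + 106\right)\right) = - 2 \cdot 288 \left(125 + 33\right) = - 2 \cdot 288 \cdot 158 = \left(-1\right) 91008 = -91008$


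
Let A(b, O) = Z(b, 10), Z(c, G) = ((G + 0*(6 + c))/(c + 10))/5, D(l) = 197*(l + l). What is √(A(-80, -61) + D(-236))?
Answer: I*√113905435/35 ≈ 304.93*I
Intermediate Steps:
D(l) = 394*l (D(l) = 197*(2*l) = 394*l)
Z(c, G) = G/(5*(10 + c)) (Z(c, G) = ((G + 0)/(10 + c))*(⅕) = (G/(10 + c))*(⅕) = G/(5*(10 + c)))
A(b, O) = 2/(10 + b) (A(b, O) = (⅕)*10/(10 + b) = 2/(10 + b))
√(A(-80, -61) + D(-236)) = √(2/(10 - 80) + 394*(-236)) = √(2/(-70) - 92984) = √(2*(-1/70) - 92984) = √(-1/35 - 92984) = √(-3254441/35) = I*√113905435/35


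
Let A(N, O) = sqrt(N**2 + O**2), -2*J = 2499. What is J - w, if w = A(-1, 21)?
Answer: -2499/2 - sqrt(442) ≈ -1270.5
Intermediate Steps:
J = -2499/2 (J = -1/2*2499 = -2499/2 ≈ -1249.5)
w = sqrt(442) (w = sqrt((-1)**2 + 21**2) = sqrt(1 + 441) = sqrt(442) ≈ 21.024)
J - w = -2499/2 - sqrt(442)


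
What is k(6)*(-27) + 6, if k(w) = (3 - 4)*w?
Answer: 168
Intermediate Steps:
k(w) = -w
k(6)*(-27) + 6 = -1*6*(-27) + 6 = -6*(-27) + 6 = 162 + 6 = 168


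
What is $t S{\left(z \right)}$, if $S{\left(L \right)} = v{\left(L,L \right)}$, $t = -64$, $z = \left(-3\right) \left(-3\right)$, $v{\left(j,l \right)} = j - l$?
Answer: $0$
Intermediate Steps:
$z = 9$
$S{\left(L \right)} = 0$ ($S{\left(L \right)} = L - L = 0$)
$t S{\left(z \right)} = \left(-64\right) 0 = 0$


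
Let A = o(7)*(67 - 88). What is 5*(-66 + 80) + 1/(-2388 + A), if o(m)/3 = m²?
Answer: 383249/5475 ≈ 70.000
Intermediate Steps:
o(m) = 3*m²
A = -3087 (A = (3*7²)*(67 - 88) = (3*49)*(-21) = 147*(-21) = -3087)
5*(-66 + 80) + 1/(-2388 + A) = 5*(-66 + 80) + 1/(-2388 - 3087) = 5*14 + 1/(-5475) = 70 - 1/5475 = 383249/5475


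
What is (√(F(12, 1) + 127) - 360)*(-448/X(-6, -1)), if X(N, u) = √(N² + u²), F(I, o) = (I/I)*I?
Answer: 448*√37*(360 - √139)/37 ≈ 25646.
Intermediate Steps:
F(I, o) = I (F(I, o) = 1*I = I)
(√(F(12, 1) + 127) - 360)*(-448/X(-6, -1)) = (√(12 + 127) - 360)*(-448/√((-6)² + (-1)²)) = (√139 - 360)*(-448/√(36 + 1)) = (-360 + √139)*(-448*√37/37) = -448*√37*(-360 + √139)/37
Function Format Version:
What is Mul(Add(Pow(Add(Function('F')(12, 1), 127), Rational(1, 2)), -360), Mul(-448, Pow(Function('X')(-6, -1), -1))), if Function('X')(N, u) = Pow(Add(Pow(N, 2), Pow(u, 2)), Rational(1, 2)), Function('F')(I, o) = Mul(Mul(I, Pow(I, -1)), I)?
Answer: Mul(Rational(448, 37), Pow(37, Rational(1, 2)), Add(360, Mul(-1, Pow(139, Rational(1, 2))))) ≈ 25646.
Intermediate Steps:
Function('F')(I, o) = I (Function('F')(I, o) = Mul(1, I) = I)
Mul(Add(Pow(Add(Function('F')(12, 1), 127), Rational(1, 2)), -360), Mul(-448, Pow(Function('X')(-6, -1), -1))) = Mul(Add(Pow(Add(12, 127), Rational(1, 2)), -360), Mul(-448, Pow(Pow(Add(Pow(-6, 2), Pow(-1, 2)), Rational(1, 2)), -1))) = Mul(Add(Pow(139, Rational(1, 2)), -360), Mul(-448, Pow(Pow(Add(36, 1), Rational(1, 2)), -1))) = Mul(Add(-360, Pow(139, Rational(1, 2))), Mul(-448, Pow(Pow(37, Rational(1, 2)), -1))) = Mul(Add(-360, Pow(139, Rational(1, 2))), Mul(-448, Mul(Rational(1, 37), Pow(37, Rational(1, 2))))) = Mul(Add(-360, Pow(139, Rational(1, 2))), Mul(Rational(-448, 37), Pow(37, Rational(1, 2)))) = Mul(Rational(-448, 37), Pow(37, Rational(1, 2)), Add(-360, Pow(139, Rational(1, 2))))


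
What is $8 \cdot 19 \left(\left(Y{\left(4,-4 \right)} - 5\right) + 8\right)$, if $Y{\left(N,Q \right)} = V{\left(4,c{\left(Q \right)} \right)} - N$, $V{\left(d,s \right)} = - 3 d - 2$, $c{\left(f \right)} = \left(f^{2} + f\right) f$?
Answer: $-2280$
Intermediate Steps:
$c{\left(f \right)} = f \left(f + f^{2}\right)$ ($c{\left(f \right)} = \left(f + f^{2}\right) f = f \left(f + f^{2}\right)$)
$V{\left(d,s \right)} = -2 - 3 d$
$Y{\left(N,Q \right)} = -14 - N$ ($Y{\left(N,Q \right)} = \left(-2 - 12\right) - N = -14 - N$)
$8 \cdot 19 \left(\left(Y{\left(4,-4 \right)} - 5\right) + 8\right) = 8 \cdot 19 \left(\left(\left(-14 - 4\right) - 5\right) + 8\right) = 152 \left(\left(\left(-14 - 4\right) - 5\right) + 8\right) = 152 \left(\left(-18 - 5\right) + 8\right) = 152 \left(-23 + 8\right) = 152 \left(-15\right) = -2280$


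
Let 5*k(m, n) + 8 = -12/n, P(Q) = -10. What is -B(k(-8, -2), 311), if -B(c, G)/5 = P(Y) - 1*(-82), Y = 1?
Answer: 360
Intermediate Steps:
k(m, n) = -8/5 - 12/(5*n) (k(m, n) = -8/5 + (-12/n)/5 = -8/5 - 12/(5*n))
B(c, G) = -360 (B(c, G) = -5*(-10 - 1*(-82)) = -5*(-10 + 82) = -5*72 = -360)
-B(k(-8, -2), 311) = -1*(-360) = 360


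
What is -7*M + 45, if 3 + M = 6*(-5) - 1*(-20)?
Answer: 136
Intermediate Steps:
M = -13 (M = -3 + (6*(-5) - 1*(-20)) = -3 + (-30 + 20) = -3 - 10 = -13)
-7*M + 45 = -7*(-13) + 45 = 91 + 45 = 136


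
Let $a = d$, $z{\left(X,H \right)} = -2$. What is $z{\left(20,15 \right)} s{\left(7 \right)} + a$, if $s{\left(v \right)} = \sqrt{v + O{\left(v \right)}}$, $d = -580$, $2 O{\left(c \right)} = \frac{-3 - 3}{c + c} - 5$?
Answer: $-580 - \frac{2 \sqrt{210}}{7} \approx -584.14$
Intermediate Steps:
$O{\left(c \right)} = - \frac{5}{2} - \frac{3}{2 c}$ ($O{\left(c \right)} = \frac{\frac{-3 - 3}{c + c} - 5}{2} = \frac{- \frac{6}{2 c} - 5}{2} = \frac{- 6 \frac{1}{2 c} - 5}{2} = \frac{- \frac{3}{c} - 5}{2} = \frac{-5 - \frac{3}{c}}{2} = - \frac{5}{2} - \frac{3}{2 c}$)
$s{\left(v \right)} = \sqrt{v + \frac{-3 - 5 v}{2 v}}$
$a = -580$
$z{\left(20,15 \right)} s{\left(7 \right)} + a = - 2 \frac{\sqrt{-10 - \frac{6}{7} + 4 \cdot 7}}{2} - 580 = - 2 \frac{\sqrt{-10 - \frac{6}{7} + 28}}{2} - 580 = - 2 \frac{\sqrt{\frac{120}{7}}}{2} - 580 = - 2 \frac{\frac{2}{7} \sqrt{210}}{2} - 580 = - 2 \frac{\sqrt{210}}{7} - 580 = - \frac{2 \sqrt{210}}{7} - 580 = -580 - \frac{2 \sqrt{210}}{7}$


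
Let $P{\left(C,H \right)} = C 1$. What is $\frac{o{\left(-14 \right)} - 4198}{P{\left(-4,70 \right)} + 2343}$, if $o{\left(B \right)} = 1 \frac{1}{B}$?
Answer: $- \frac{58773}{32746} \approx -1.7948$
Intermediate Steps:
$P{\left(C,H \right)} = C$
$o{\left(B \right)} = \frac{1}{B}$
$\frac{o{\left(-14 \right)} - 4198}{P{\left(-4,70 \right)} + 2343} = \frac{\frac{1}{-14} - 4198}{-4 + 2343} = \frac{- \frac{1}{14} - 4198}{2339} = \left(- \frac{58773}{14}\right) \frac{1}{2339} = - \frac{58773}{32746}$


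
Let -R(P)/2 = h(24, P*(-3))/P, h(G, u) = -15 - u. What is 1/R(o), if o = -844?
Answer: -422/2547 ≈ -0.16569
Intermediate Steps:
R(P) = -2*(-15 + 3*P)/P (R(P) = -2*(-15 - P*(-3))/P = -2*(-15 - (-3)*P)/P = -2*(-15 + 3*P)/P)
1/R(o) = 1/(-6 + 30/(-844)) = 1/(-6 + 30*(-1/844)) = 1/(-6 - 15/422) = 1/(-2547/422) = -422/2547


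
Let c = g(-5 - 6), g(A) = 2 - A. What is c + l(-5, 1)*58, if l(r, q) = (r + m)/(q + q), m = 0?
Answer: -132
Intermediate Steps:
l(r, q) = r/(2*q) (l(r, q) = (r + 0)/(q + q) = r/((2*q)) = r*(1/(2*q)) = r/(2*q))
c = 13 (c = 2 - (-5 - 6) = 2 - 1*(-11) = 2 + 11 = 13)
c + l(-5, 1)*58 = 13 + ((½)*(-5)/1)*58 = 13 + ((½)*(-5)*1)*58 = 13 - 5/2*58 = 13 - 145 = -132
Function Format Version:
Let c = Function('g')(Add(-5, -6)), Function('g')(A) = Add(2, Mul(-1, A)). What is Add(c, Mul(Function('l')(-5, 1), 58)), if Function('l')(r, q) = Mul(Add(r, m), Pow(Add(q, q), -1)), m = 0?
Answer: -132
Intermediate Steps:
Function('l')(r, q) = Mul(Rational(1, 2), r, Pow(q, -1)) (Function('l')(r, q) = Mul(Add(r, 0), Pow(Add(q, q), -1)) = Mul(r, Pow(Mul(2, q), -1)) = Mul(r, Mul(Rational(1, 2), Pow(q, -1))) = Mul(Rational(1, 2), r, Pow(q, -1)))
c = 13 (c = Add(2, Mul(-1, Add(-5, -6))) = Add(2, Mul(-1, -11)) = Add(2, 11) = 13)
Add(c, Mul(Function('l')(-5, 1), 58)) = Add(13, Mul(Mul(Rational(1, 2), -5, Pow(1, -1)), 58)) = Add(13, Mul(Mul(Rational(1, 2), -5, 1), 58)) = Add(13, Mul(Rational(-5, 2), 58)) = Add(13, -145) = -132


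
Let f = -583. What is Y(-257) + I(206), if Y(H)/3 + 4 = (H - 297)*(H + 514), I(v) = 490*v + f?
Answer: -326789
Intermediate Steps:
I(v) = -583 + 490*v (I(v) = 490*v - 583 = -583 + 490*v)
Y(H) = -12 + 3*(-297 + H)*(514 + H) (Y(H) = -12 + 3*((H - 297)*(H + 514)) = -12 + 3*((-297 + H)*(514 + H)) = -12 + 3*(-297 + H)*(514 + H))
Y(-257) + I(206) = (-457986 + 3*(-257)² + 651*(-257)) + (-583 + 490*206) = (-457986 + 3*66049 - 167307) + (-583 + 100940) = (-457986 + 198147 - 167307) + 100357 = -427146 + 100357 = -326789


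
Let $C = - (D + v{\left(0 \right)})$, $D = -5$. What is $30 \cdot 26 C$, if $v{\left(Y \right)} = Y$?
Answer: $3900$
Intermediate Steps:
$C = 5$ ($C = - (-5 + 0) = \left(-1\right) \left(-5\right) = 5$)
$30 \cdot 26 C = 30 \cdot 26 \cdot 5 = 780 \cdot 5 = 3900$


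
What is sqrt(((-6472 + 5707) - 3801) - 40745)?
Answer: I*sqrt(45311) ≈ 212.86*I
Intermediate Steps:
sqrt(((-6472 + 5707) - 3801) - 40745) = sqrt((-765 - 3801) - 40745) = sqrt(-4566 - 40745) = sqrt(-45311) = I*sqrt(45311)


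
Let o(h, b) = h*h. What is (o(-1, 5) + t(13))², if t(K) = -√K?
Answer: (1 - √13)² ≈ 6.7889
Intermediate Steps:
o(h, b) = h²
(o(-1, 5) + t(13))² = ((-1)² - √13)² = (1 - √13)²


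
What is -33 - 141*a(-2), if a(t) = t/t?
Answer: -174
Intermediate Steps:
a(t) = 1
-33 - 141*a(-2) = -33 - 141*1 = -33 - 141 = -174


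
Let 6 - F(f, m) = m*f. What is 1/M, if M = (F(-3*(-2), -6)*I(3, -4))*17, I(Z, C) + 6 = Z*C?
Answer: -1/12852 ≈ -7.7809e-5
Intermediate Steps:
F(f, m) = 6 - f*m (F(f, m) = 6 - m*f = 6 - f*m)
I(Z, C) = -6 + C*Z (I(Z, C) = -6 + Z*C = -6 + C*Z)
M = -12852 (M = ((6 - 1*(-3*(-2))*(-6))*(-6 - 4*3))*17 = ((6 - 1*6*(-6))*(-6 - 12))*17 = ((6 + 36)*(-18))*17 = (42*(-18))*17 = -756*17 = -12852)
1/M = 1/(-12852) = -1/12852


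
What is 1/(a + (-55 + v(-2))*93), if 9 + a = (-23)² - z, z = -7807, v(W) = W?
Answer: 1/3026 ≈ 0.00033047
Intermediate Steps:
a = 8327 (a = -9 + ((-23)² - 1*(-7807)) = -9 + (529 + 7807) = -9 + 8336 = 8327)
1/(a + (-55 + v(-2))*93) = 1/(8327 + (-55 - 2)*93) = 1/(8327 - 57*93) = 1/(8327 - 5301) = 1/3026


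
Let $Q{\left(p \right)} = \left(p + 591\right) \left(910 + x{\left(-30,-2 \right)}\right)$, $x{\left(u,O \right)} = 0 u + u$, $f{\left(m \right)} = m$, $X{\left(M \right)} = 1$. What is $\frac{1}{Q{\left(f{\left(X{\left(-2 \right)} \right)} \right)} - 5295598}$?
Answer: $- \frac{1}{4774638} \approx -2.0944 \cdot 10^{-7}$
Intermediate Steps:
$x{\left(u,O \right)} = u$ ($x{\left(u,O \right)} = 0 + u = u$)
$Q{\left(p \right)} = 520080 + 880 p$ ($Q{\left(p \right)} = \left(p + 591\right) \left(910 - 30\right) = \left(591 + p\right) 880 = 520080 + 880 p$)
$\frac{1}{Q{\left(f{\left(X{\left(-2 \right)} \right)} \right)} - 5295598} = \frac{1}{\left(520080 + 880 \cdot 1\right) - 5295598} = \frac{1}{\left(520080 + 880\right) - 5295598} = \frac{1}{520960 - 5295598} = \frac{1}{-4774638} = - \frac{1}{4774638}$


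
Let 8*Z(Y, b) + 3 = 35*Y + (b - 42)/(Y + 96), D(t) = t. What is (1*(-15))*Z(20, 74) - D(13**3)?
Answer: -813019/232 ≈ -3504.4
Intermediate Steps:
Z(Y, b) = -3/8 + 35*Y/8 + (-42 + b)/(8*(96 + Y)) (Z(Y, b) = -3/8 + (35*Y + (b - 42)/(Y + 96))/8 = -3/8 + (35*Y + (-42 + b)/(96 + Y))/8 = -3/8 + (35*Y/8 + (-42 + b)/(8*(96 + Y))) = -3/8 + 35*Y/8 + (-42 + b)/(8*(96 + Y)))
(1*(-15))*Z(20, 74) - D(13**3) = (1*(-15))*((-330 + 74 + 35*20**2 + 3357*20)/(8*(96 + 20))) - 1*13**3 = -15*(-330 + 74 + 35*400 + 67140)/(8*116) - 1*2197 = -15*(-330 + 74 + 14000 + 67140)/(8*116) - 2197 = -15*80884/(8*116) - 2197 = -15*20221/232 - 2197 = -303315/232 - 2197 = -813019/232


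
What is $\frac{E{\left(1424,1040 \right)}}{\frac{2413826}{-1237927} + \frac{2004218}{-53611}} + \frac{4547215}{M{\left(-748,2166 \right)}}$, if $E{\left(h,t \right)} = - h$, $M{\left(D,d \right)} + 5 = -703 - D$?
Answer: $\frac{593710430421805905}{5220966403544} \approx 1.1372 \cdot 10^{5}$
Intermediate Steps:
$M{\left(D,d \right)} = -708 - D$ ($M{\left(D,d \right)} = -5 - \left(703 + D\right) = -708 - D$)
$\frac{E{\left(1424,1040 \right)}}{\frac{2413826}{-1237927} + \frac{2004218}{-53611}} + \frac{4547215}{M{\left(-748,2166 \right)}} = \frac{\left(-1\right) 1424}{\frac{2413826}{-1237927} + \frac{2004218}{-53611}} + \frac{4547215}{-708 - -748} = - \frac{1424}{2413826 \left(- \frac{1}{1237927}\right) + 2004218 \left(- \frac{1}{53611}\right)} + \frac{4547215}{-708 + 748} = - \frac{1424}{- \frac{2413826}{1237927} - \frac{2004218}{53611}} + \frac{4547215}{40} = - \frac{1424}{- \frac{2610483201772}{66366504397}} + 4547215 \cdot \frac{1}{40} = \left(-1424\right) \left(- \frac{66366504397}{2610483201772}\right) + \frac{909443}{8} = \frac{23626475565332}{652620800443} + \frac{909443}{8} = \frac{593710430421805905}{5220966403544}$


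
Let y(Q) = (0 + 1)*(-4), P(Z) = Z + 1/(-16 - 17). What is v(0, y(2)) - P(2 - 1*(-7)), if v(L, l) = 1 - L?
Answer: -263/33 ≈ -7.9697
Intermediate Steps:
P(Z) = -1/33 + Z (P(Z) = Z + 1/(-33) = Z - 1/33 = -1/33 + Z)
y(Q) = -4 (y(Q) = 1*(-4) = -4)
v(0, y(2)) - P(2 - 1*(-7)) = (1 - 1*0) - (-1/33 + (2 - 1*(-7))) = (1 + 0) - (-1/33 + (2 + 7)) = 1 - (-1/33 + 9) = 1 - 1*296/33 = 1 - 296/33 = -263/33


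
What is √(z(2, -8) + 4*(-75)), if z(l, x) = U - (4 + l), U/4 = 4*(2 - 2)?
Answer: 3*I*√34 ≈ 17.493*I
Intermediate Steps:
U = 0 (U = 4*(4*(2 - 2)) = 4*(4*0) = 4*0 = 0)
z(l, x) = -4 - l (z(l, x) = 0 - (4 + l) = 0 + (-4 - l) = -4 - l)
√(z(2, -8) + 4*(-75)) = √((-4 - 1*2) + 4*(-75)) = √((-4 - 2) - 300) = √(-6 - 300) = √(-306) = 3*I*√34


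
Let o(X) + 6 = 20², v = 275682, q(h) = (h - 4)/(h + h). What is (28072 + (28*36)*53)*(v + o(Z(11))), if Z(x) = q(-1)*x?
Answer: 22499089696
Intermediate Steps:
q(h) = (-4 + h)/(2*h) (q(h) = (-4 + h)/((2*h)) = (-4 + h)*(1/(2*h)) = (-4 + h)/(2*h))
Z(x) = 5*x/2 (Z(x) = ((½)*(-4 - 1)/(-1))*x = ((½)*(-1)*(-5))*x = 5*x/2)
o(X) = 394 (o(X) = -6 + 20² = -6 + 400 = 394)
(28072 + (28*36)*53)*(v + o(Z(11))) = (28072 + (28*36)*53)*(275682 + 394) = (28072 + 1008*53)*276076 = (28072 + 53424)*276076 = 81496*276076 = 22499089696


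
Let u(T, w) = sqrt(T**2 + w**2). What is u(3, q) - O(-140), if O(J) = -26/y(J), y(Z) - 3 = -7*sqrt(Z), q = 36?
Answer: 78/6869 + 3*sqrt(145) + 364*I*sqrt(35)/6869 ≈ 36.136 + 0.3135*I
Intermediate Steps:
y(Z) = 3 - 7*sqrt(Z)
O(J) = -26/(3 - 7*sqrt(J))
u(3, q) - O(-140) = sqrt(3**2 + 36**2) - 26/(-3 + 7*sqrt(-140)) = sqrt(9 + 1296) - 26/(-3 + 7*(2*I*sqrt(35))) = sqrt(1305) - 26/(-3 + 14*I*sqrt(35)) = 3*sqrt(145) - 26/(-3 + 14*I*sqrt(35)) = -26/(-3 + 14*I*sqrt(35)) + 3*sqrt(145)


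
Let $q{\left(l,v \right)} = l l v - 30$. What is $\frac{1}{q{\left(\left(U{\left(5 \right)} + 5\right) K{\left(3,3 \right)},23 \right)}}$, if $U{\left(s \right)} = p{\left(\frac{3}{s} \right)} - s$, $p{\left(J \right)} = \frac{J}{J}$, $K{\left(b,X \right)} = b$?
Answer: $\frac{1}{177} \approx 0.0056497$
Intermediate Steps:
$p{\left(J \right)} = 1$
$U{\left(s \right)} = 1 - s$
$q{\left(l,v \right)} = -30 + v l^{2}$ ($q{\left(l,v \right)} = l^{2} v - 30 = v l^{2} - 30 = -30 + v l^{2}$)
$\frac{1}{q{\left(\left(U{\left(5 \right)} + 5\right) K{\left(3,3 \right)},23 \right)}} = \frac{1}{-30 + 23 \left(\left(\left(1 - 5\right) + 5\right) 3\right)^{2}} = \frac{1}{-30 + 23 \left(\left(-4 + 5\right) 3\right)^{2}} = \frac{1}{-30 + 23 \left(1 \cdot 3\right)^{2}} = \frac{1}{-30 + 23 \cdot 3^{2}} = \frac{1}{-30 + 23 \cdot 9} = \frac{1}{-30 + 207} = \frac{1}{177}$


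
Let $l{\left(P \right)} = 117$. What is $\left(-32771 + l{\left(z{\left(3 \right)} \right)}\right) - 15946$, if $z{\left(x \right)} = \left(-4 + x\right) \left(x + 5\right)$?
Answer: $-48600$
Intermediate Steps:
$z{\left(x \right)} = \left(-4 + x\right) \left(5 + x\right)$
$\left(-32771 + l{\left(z{\left(3 \right)} \right)}\right) - 15946 = \left(-32771 + 117\right) - 15946 = -32654 - 15946 = -48600$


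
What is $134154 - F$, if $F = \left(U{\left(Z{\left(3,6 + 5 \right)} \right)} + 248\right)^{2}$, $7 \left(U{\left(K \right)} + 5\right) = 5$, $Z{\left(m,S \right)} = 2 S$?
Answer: $\frac{3663110}{49} \approx 74757.0$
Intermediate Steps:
$U{\left(K \right)} = - \frac{30}{7}$ ($U{\left(K \right)} = -5 + \frac{1}{7} \cdot 5 = -5 + \frac{5}{7} = - \frac{30}{7}$)
$F = \frac{2910436}{49}$ ($F = \left(- \frac{30}{7} + 248\right)^{2} = \left(\frac{1706}{7}\right)^{2} = \frac{2910436}{49} \approx 59397.0$)
$134154 - F = 134154 - \frac{2910436}{49} = \frac{3663110}{49}$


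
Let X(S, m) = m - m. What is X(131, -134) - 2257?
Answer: -2257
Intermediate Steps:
X(S, m) = 0
X(131, -134) - 2257 = 0 - 2257 = -2257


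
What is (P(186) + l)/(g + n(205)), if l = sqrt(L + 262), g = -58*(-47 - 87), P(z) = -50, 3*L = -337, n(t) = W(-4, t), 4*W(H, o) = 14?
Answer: -100/15551 + 2*sqrt(1347)/46653 ≈ -0.0048571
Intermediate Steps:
W(H, o) = 7/2 (W(H, o) = (1/4)*14 = 7/2)
n(t) = 7/2
L = -337/3 (L = (1/3)*(-337) = -337/3 ≈ -112.33)
g = 7772 (g = -58*(-134) = 7772)
l = sqrt(1347)/3 (l = sqrt(-337/3 + 262) = sqrt(449/3) = sqrt(1347)/3 ≈ 12.234)
(P(186) + l)/(g + n(205)) = (-50 + sqrt(1347)/3)/(7772 + 7/2) = (-50 + sqrt(1347)/3)/(15551/2) = (-50 + sqrt(1347)/3)*(2/15551) = -100/15551 + 2*sqrt(1347)/46653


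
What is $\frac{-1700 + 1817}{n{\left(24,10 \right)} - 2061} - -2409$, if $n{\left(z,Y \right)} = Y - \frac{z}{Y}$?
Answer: $\frac{24732618}{10267} \approx 2408.9$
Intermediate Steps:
$n{\left(z,Y \right)} = Y - \frac{z}{Y}$
$\frac{-1700 + 1817}{n{\left(24,10 \right)} - 2061} - -2409 = \frac{-1700 + 1817}{\left(10 - \frac{24}{10}\right) - 2061} - -2409 = \frac{117}{\left(10 - 24 \cdot \frac{1}{10}\right) - 2061} + 2409 = \frac{117}{\left(10 - \frac{12}{5}\right) - 2061} + 2409 = \frac{117}{\frac{38}{5} - 2061} + 2409 = \frac{117}{- \frac{10267}{5}} + 2409 = 117 \left(- \frac{5}{10267}\right) + 2409 = - \frac{585}{10267} + 2409 = \frac{24732618}{10267}$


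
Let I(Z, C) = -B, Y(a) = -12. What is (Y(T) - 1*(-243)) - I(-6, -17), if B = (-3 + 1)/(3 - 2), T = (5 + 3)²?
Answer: 229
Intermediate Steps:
T = 64 (T = 8² = 64)
B = -2 (B = -2/1 = -2*1 = -2)
I(Z, C) = 2 (I(Z, C) = -1*(-2) = 2)
(Y(T) - 1*(-243)) - I(-6, -17) = (-12 - 1*(-243)) - 1*2 = (-12 + 243) - 2 = 231 - 2 = 229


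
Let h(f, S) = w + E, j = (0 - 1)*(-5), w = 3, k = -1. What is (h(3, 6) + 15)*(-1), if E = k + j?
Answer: -22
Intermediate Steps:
j = 5 (j = -1*(-5) = 5)
E = 4 (E = -1 + 5 = 4)
h(f, S) = 7 (h(f, S) = 3 + 4 = 7)
(h(3, 6) + 15)*(-1) = (7 + 15)*(-1) = 22*(-1) = -22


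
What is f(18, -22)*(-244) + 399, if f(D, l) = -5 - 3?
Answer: 2351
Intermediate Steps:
f(D, l) = -8
f(18, -22)*(-244) + 399 = -8*(-244) + 399 = 1952 + 399 = 2351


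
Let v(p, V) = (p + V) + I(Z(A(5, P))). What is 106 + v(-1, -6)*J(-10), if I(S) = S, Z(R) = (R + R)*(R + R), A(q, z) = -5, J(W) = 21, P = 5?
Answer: 2059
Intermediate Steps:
Z(R) = 4*R² (Z(R) = (2*R)*(2*R) = 4*R²)
v(p, V) = 100 + V + p (v(p, V) = (p + V) + 4*(-5)² = (V + p) + 4*25 = (V + p) + 100 = 100 + V + p)
106 + v(-1, -6)*J(-10) = 106 + (100 - 6 - 1)*21 = 106 + 93*21 = 106 + 1953 = 2059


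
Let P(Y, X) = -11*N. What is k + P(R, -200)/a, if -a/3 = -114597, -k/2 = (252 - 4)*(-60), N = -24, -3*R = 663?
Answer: 3410406808/114597 ≈ 29760.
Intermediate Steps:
R = -221 (R = -1/3*663 = -221)
k = 29760 (k = -2*(252 - 4)*(-60) = -496*(-60) = -2*(-14880) = 29760)
P(Y, X) = 264 (P(Y, X) = -11*(-24) = 264)
a = 343791 (a = -3*(-114597) = 343791)
k + P(R, -200)/a = 29760 + 264/343791 = 29760 + 264*(1/343791) = 29760 + 88/114597 = 3410406808/114597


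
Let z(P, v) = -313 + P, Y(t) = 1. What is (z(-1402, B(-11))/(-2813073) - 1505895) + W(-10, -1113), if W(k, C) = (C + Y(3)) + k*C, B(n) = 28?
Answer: -4208011198306/2813073 ≈ -1.4959e+6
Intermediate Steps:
W(k, C) = 1 + C + C*k (W(k, C) = (C + 1) + k*C = (1 + C) + C*k = 1 + C + C*k)
(z(-1402, B(-11))/(-2813073) - 1505895) + W(-10, -1113) = ((-313 - 1402)/(-2813073) - 1505895) + (1 - 1113 - 1113*(-10)) = (-1715*(-1/2813073) - 1505895) + (1 - 1113 + 11130) = (1715/2813073 - 1505895) + 10018 = -4236192563620/2813073 + 10018 = -4208011198306/2813073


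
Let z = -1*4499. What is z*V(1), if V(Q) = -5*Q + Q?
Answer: 17996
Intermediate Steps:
z = -4499
V(Q) = -4*Q
z*V(1) = -(-17996) = -4499*(-4) = 17996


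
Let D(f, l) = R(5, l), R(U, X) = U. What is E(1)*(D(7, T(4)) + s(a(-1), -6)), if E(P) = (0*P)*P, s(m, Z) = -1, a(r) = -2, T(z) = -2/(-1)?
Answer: 0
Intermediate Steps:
T(z) = 2 (T(z) = -2*(-1) = 2)
D(f, l) = 5
E(P) = 0 (E(P) = 0*P = 0)
E(1)*(D(7, T(4)) + s(a(-1), -6)) = 0*(5 - 1) = 0*4 = 0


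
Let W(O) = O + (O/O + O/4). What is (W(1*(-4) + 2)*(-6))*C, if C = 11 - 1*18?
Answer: -63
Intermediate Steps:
C = -7 (C = 11 - 18 = -7)
W(O) = 1 + 5*O/4 (W(O) = O + (1 + O*(¼)) = O + (1 + O/4) = 1 + 5*O/4)
(W(1*(-4) + 2)*(-6))*C = ((1 + 5*(1*(-4) + 2)/4)*(-6))*(-7) = ((1 + 5*(-4 + 2)/4)*(-6))*(-7) = ((1 + (5/4)*(-2))*(-6))*(-7) = ((1 - 5/2)*(-6))*(-7) = -3/2*(-6)*(-7) = 9*(-7) = -63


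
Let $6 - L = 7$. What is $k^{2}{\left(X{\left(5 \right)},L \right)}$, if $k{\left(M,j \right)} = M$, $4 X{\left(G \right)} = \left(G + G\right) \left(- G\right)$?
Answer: $\frac{625}{4} \approx 156.25$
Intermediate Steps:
$X{\left(G \right)} = - \frac{G^{2}}{2}$ ($X{\left(G \right)} = \frac{\left(G + G\right) \left(- G\right)}{4} = \frac{2 G \left(- G\right)}{4} = \frac{\left(-2\right) G^{2}}{4} = - \frac{G^{2}}{2}$)
$L = -1$ ($L = 6 - 7 = -1$)
$k^{2}{\left(X{\left(5 \right)},L \right)} = \left(- \frac{5^{2}}{2}\right)^{2} = \left(\left(- \frac{1}{2}\right) 25\right)^{2} = \left(- \frac{25}{2}\right)^{2} = \frac{625}{4}$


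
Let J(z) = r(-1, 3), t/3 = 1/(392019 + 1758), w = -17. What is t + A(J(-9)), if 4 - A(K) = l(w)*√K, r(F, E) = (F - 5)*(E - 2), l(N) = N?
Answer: 525037/131259 + 17*I*√6 ≈ 4.0 + 41.641*I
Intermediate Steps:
t = 1/131259 (t = 3/(392019 + 1758) = 3/393777 = 3*(1/393777) = 1/131259 ≈ 7.6185e-6)
r(F, E) = (-5 + F)*(-2 + E)
J(z) = -6 (J(z) = 10 - 5*3 - 2*(-1) + 3*(-1) = 10 - 15 + 2 - 3 = -6)
A(K) = 4 + 17*√K (A(K) = 4 - (-17)*√K = 4 + 17*√K)
t + A(J(-9)) = 1/131259 + (4 + 17*√(-6)) = 1/131259 + (4 + 17*(I*√6)) = 1/131259 + (4 + 17*I*√6) = 525037/131259 + 17*I*√6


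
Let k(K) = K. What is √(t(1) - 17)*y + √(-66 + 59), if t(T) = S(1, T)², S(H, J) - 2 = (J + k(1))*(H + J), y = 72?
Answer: 72*√19 + I*√7 ≈ 313.84 + 2.6458*I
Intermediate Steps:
S(H, J) = 2 + (1 + J)*(H + J) (S(H, J) = 2 + (J + 1)*(H + J) = 2 + (1 + J)*(H + J))
t(T) = (3 + T² + 2*T)² (t(T) = (2 + 1 + T + T² + 1*T)² = (2 + 1 + T + T² + T)² = (3 + T² + 2*T)²)
√(t(1) - 17)*y + √(-66 + 59) = √((3 + 1² + 2*1)² - 17)*72 + √(-66 + 59) = √((3 + 1 + 2)² - 17)*72 + √(-7) = √(6² - 17)*72 + I*√7 = √(36 - 17)*72 + I*√7 = √19*72 + I*√7 = 72*√19 + I*√7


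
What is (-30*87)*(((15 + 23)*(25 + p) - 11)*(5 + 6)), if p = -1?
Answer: -25867710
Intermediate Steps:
(-30*87)*(((15 + 23)*(25 + p) - 11)*(5 + 6)) = (-30*87)*(((15 + 23)*(25 - 1) - 11)*(5 + 6)) = -2610*(38*24 - 11)*11 = -2610*(912 - 11)*11 = -2351610*11 = -2610*9911 = -25867710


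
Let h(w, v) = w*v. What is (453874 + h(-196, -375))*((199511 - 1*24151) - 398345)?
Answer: -117596491390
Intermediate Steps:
h(w, v) = v*w
(453874 + h(-196, -375))*((199511 - 1*24151) - 398345) = (453874 - 375*(-196))*((199511 - 1*24151) - 398345) = (453874 + 73500)*((199511 - 24151) - 398345) = 527374*(175360 - 398345) = 527374*(-222985) = -117596491390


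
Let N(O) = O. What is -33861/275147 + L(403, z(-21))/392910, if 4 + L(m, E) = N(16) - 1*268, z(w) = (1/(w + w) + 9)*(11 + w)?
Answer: -6687381571/54054003885 ≈ -0.12372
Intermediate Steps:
z(w) = (9 + 1/(2*w))*(11 + w) (z(w) = (1/(2*w) + 9)*(11 + w) = (9 + 1/(2*w))*(11 + w))
L(m, E) = -256 (L(m, E) = -4 + (16 - 1*268) = -4 + (16 - 268) = -4 - 252 = -256)
-33861/275147 + L(403, z(-21))/392910 = -33861/275147 - 256/392910 = -33861*1/275147 - 256*1/392910 = -33861/275147 - 128/196455 = -6687381571/54054003885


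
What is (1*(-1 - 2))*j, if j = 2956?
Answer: -8868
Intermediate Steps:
(1*(-1 - 2))*j = (1*(-1 - 2))*2956 = (1*(-3))*2956 = -3*2956 = -8868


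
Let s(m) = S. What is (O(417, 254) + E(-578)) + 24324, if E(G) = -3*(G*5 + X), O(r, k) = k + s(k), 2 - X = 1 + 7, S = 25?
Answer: 33291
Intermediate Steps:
s(m) = 25
X = -6 (X = 2 - (1 + 7) = 2 - 1*8 = 2 - 8 = -6)
O(r, k) = 25 + k (O(r, k) = k + 25 = 25 + k)
E(G) = 18 - 15*G (E(G) = -3*(G*5 - 6) = -3*(5*G - 6) = -3*(-6 + 5*G) = 18 - 15*G)
(O(417, 254) + E(-578)) + 24324 = ((25 + 254) + (18 - 15*(-578))) + 24324 = (279 + (18 + 8670)) + 24324 = (279 + 8688) + 24324 = 8967 + 24324 = 33291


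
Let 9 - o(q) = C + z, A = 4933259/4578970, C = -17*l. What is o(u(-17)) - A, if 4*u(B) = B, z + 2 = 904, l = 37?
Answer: -1213781339/4578970 ≈ -265.08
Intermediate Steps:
z = 902 (z = -2 + 904 = 902)
C = -629 (C = -17*37 = -629)
u(B) = B/4
A = 4933259/4578970 (A = 4933259*(1/4578970) = 4933259/4578970 ≈ 1.0774)
o(q) = -264 (o(q) = 9 - (-629 + 902) = 9 - 1*273 = 9 - 273 = -264)
o(u(-17)) - A = -264 - 1*4933259/4578970 = -264 - 4933259/4578970 = -1213781339/4578970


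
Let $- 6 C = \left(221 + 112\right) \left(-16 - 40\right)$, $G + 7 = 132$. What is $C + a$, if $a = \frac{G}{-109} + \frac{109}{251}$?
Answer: $\frac{85012278}{27359} \approx 3107.3$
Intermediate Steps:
$G = 125$ ($G = -7 + 132 = 125$)
$a = - \frac{19494}{27359}$ ($a = \frac{125}{-109} + \frac{109}{251} = 125 \left(- \frac{1}{109}\right) + 109 \cdot \frac{1}{251} = - \frac{125}{109} + \frac{109}{251} = - \frac{19494}{27359} \approx -0.71253$)
$C = 3108$ ($C = - \frac{\left(221 + 112\right) \left(-16 - 40\right)}{6} = - \frac{333 \left(-56\right)}{6} = \left(- \frac{1}{6}\right) \left(-18648\right) = 3108$)
$C + a = 3108 - \frac{19494}{27359} = \frac{85012278}{27359}$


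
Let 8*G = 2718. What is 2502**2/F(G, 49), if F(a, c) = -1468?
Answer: -1565001/367 ≈ -4264.3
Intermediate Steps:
G = 1359/4 (G = (1/8)*2718 = 1359/4 ≈ 339.75)
2502**2/F(G, 49) = 2502**2/(-1468) = 6260004*(-1/1468) = -1565001/367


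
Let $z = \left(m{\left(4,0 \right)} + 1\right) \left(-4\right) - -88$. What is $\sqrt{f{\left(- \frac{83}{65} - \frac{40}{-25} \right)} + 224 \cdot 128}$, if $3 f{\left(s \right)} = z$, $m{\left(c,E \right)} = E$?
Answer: $10 \sqrt{287} \approx 169.41$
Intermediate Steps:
$z = 84$ ($z = \left(0 + 1\right) \left(-4\right) - -88 = 1 \left(-4\right) + 88 = -4 + 88 = 84$)
$f{\left(s \right)} = 28$ ($f{\left(s \right)} = \frac{1}{3} \cdot 84 = 28$)
$\sqrt{f{\left(- \frac{83}{65} - \frac{40}{-25} \right)} + 224 \cdot 128} = \sqrt{28 + 224 \cdot 128} = \sqrt{28 + 28672} = \sqrt{28700} = 10 \sqrt{287}$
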